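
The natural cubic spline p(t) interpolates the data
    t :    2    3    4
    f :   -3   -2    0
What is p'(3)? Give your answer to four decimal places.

1.5000

With M_i denoting the second derivative at x_i, h_i = 1, 1, and Δ_i = (y_(i+1) − y_i)/h_i = 1, 2:
  1·M_0 + 4·M_1 + 1·M_2 = 6(Δ_1 - Δ_0) = 6
Natural end conditions: M_0 = M_2 = 0.
Forward elimination and back-substitution give M_0 = 0, M_1 = 3/2, M_2 = 0.
On [3, 4], p'(t) = b_1 + 2c_1·(t - 3) + 3d_1·(t - 3)² with b_1 = Δ_1 - h_1(2M_1 + M_2)/6 = 3/2, c_1 = M_1/2 = 3/4, d_1 = (M_2 - M_1)/(6h_1) = -1/4. So p'(3) = 3/2.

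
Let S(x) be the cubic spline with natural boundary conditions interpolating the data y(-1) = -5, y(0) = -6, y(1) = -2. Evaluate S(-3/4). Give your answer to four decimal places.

Let m_i = S''(x_i). Step sizes h_i = 1, 1; slopes of the chords Δ_i = (y_(i+1) - y_i)/h_i = -1, 4.
  1·m_0 + 4·m_1 + 1·m_2 = 6(Δ_1 - Δ_0) = 30
Natural end conditions: m_0 = m_2 = 0.
Hence m_0 = 0, m_1 = 15/2, m_2 = 0.
On [-1, 0], S(x) = -5 - 9/4·(x + 1) + 0·(x + 1)² + 5/4·(x + 1)³.
With (x + 1) = 1/4: S(-3/4) = -1419/256.

-5.5430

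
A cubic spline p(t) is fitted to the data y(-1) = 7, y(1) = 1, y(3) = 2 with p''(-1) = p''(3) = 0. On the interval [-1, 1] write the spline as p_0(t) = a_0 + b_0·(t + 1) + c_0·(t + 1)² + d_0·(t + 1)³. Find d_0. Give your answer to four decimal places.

With m_i denoting the second derivative at x_i, h_i = 2, 2, and Δ_i = (y_(i+1) − y_i)/h_i = -3, 1/2:
  2·m_0 + 8·m_1 + 2·m_2 = 6(Δ_1 - Δ_0) = 21
Natural end conditions: m_0 = m_2 = 0.
Solving the tridiagonal system: m_0 = 0, m_1 = 21/8, m_2 = 0.
On [-1, 1], with p_0(t) = a_0 + b_0·(t + 1) + c_0·(t + 1)² + d_0·(t + 1)³: c_0 = m_0/2 = 0, d_0 = (m_1 - m_0)/(6h_0) = 7/32, b_0 = Δ_0 - h_0(2m_0 + m_1)/6 = -31/8.

0.2188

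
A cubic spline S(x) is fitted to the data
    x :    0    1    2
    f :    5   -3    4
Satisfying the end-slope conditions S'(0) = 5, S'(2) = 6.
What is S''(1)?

44

With M_i denoting the second derivative at x_i, h_i = 1, 1, and Δ_i = (y_(i+1) − y_i)/h_i = -8, 7:
  1·M_0 + 4·M_1 + 1·M_2 = 6(Δ_1 - Δ_0) = 90
Clamped end conditions give two more equations: 2h_0·M_0 + h_0·M_1 = 6(Δ_0 - S'(0)) = -78 and h_1·M_1 + 2h_1·M_2 = 6(S'(2) - Δ_1) = -6.
Solving: M_0 = -61, M_1 = 44, M_2 = -25.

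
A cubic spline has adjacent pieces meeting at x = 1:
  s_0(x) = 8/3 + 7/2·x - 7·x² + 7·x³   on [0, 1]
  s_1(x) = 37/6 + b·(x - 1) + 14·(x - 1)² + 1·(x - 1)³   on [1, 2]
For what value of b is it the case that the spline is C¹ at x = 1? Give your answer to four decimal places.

s_0'(x) = 7/2 - 14·x + 21·x², so s_0'(1) = 21/2. On the right, s_1'(1) = b, so b = 21/2.

10.5000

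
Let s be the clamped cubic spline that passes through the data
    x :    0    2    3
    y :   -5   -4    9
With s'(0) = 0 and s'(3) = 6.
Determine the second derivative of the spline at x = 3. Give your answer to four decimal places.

Let M_i = s''(x_i). Step sizes h_i = 2, 1; slopes of the chords Δ_i = (y_(i+1) - y_i)/h_i = 1/2, 13.
  2·M_0 + 6·M_1 + 1·M_2 = 6(Δ_1 - Δ_0) = 75
Clamped end conditions give two more equations: 2h_0·M_0 + h_0·M_1 = 6(Δ_0 - s'(0)) = 3 and h_1·M_1 + 2h_1·M_2 = 6(s'(3) - Δ_1) = -42.
Solving the tridiagonal system: M_0 = -39/4, M_1 = 21, M_2 = -63/2.

-31.5000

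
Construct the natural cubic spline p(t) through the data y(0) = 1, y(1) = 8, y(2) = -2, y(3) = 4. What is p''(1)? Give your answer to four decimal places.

-33.6000

Put M_i = p'' at the i-th knot. Here h = (1, 1, 1) and Δ = (7, -10, 6), so the interior equations h_(i-1)·M_(i-1) + 2(h_(i-1)+h_i)·M_i + h_i·M_(i+1) = 6(Δ_i − Δ_(i-1)) read
  1·M_0 + 4·M_1 + 1·M_2 = 6(Δ_1 - Δ_0) = -102
  1·M_1 + 4·M_2 + 1·M_3 = 6(Δ_2 - Δ_1) = 96
Natural end conditions: M_0 = M_3 = 0.
Forward elimination and back-substitution give M_0 = 0, M_1 = -168/5, M_2 = 162/5, M_3 = 0.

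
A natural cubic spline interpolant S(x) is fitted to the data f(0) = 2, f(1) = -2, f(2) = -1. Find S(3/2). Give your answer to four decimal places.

Put M_i = S'' at the i-th knot. Here h = (1, 1) and Δ = (-4, 1), so the interior equations h_(i-1)·M_(i-1) + 2(h_(i-1)+h_i)·M_i + h_i·M_(i+1) = 6(Δ_i − Δ_(i-1)) read
  1·M_0 + 4·M_1 + 1·M_2 = 6(Δ_1 - Δ_0) = 30
Natural end conditions: M_0 = M_2 = 0.
Solving: M_0 = 0, M_1 = 15/2, M_2 = 0.
On [1, 2], S(x) = -2 - 3/2·(x - 1) + 15/4·(x - 1)² - 5/4·(x - 1)³.
With (x - 1) = 1/2: S(3/2) = -63/32.

-1.9688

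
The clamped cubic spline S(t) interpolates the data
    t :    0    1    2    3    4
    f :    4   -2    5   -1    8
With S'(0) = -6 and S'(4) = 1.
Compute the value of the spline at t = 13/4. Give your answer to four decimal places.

0.6532

Write M_i for S''(x_i). With h_i = 1, 1, 1, 1 and divided differences Δ_i = -6, 7, -6, 9, the continuity of S' gives the tridiagonal system
  1·M_0 + 4·M_1 + 1·M_2 = 6(Δ_1 - Δ_0) = 78
  1·M_1 + 4·M_2 + 1·M_3 = 6(Δ_2 - Δ_1) = -78
  1·M_2 + 4·M_3 + 1·M_4 = 6(Δ_3 - Δ_2) = 90
Clamped end conditions give two more equations: 2h_0·M_0 + h_0·M_1 = 6(Δ_0 - S'(0)) = 0 and h_3·M_3 + 2h_3·M_4 = 6(S'(4) - Δ_3) = -48.
Solving the tridiagonal system: M_0 = -467/28, M_1 = 467/14, M_2 = -155/4, M_3 = 611/14, M_4 = -1283/28.
On [3, 4], S(t) = -1 + 117/56·(t - 3) + 611/28·(t - 3)² - 835/56·(t - 3)³.
With (t - 3) = 1/4: S(13/4) = 2341/3584.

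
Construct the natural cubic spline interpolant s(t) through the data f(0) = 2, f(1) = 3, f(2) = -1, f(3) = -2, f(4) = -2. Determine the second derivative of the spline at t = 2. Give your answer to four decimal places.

6.8571

Put M_i = s'' at the i-th knot. Here h = (1, 1, 1, 1) and Δ = (1, -4, -1, 0), so the interior equations h_(i-1)·M_(i-1) + 2(h_(i-1)+h_i)·M_i + h_i·M_(i+1) = 6(Δ_i − Δ_(i-1)) read
  1·M_0 + 4·M_1 + 1·M_2 = 6(Δ_1 - Δ_0) = -30
  1·M_1 + 4·M_2 + 1·M_3 = 6(Δ_2 - Δ_1) = 18
  1·M_2 + 4·M_3 + 1·M_4 = 6(Δ_3 - Δ_2) = 6
Natural end conditions: M_0 = M_4 = 0.
Solving: M_0 = 0, M_1 = -129/14, M_2 = 48/7, M_3 = -3/14, M_4 = 0.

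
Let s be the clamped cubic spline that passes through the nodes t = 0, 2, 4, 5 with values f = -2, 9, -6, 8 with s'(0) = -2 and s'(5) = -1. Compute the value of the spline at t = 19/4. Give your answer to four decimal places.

6.4789

Write m_i for s''(x_i). With h_i = 2, 2, 1 and divided differences Δ_i = 11/2, -15/2, 14, the continuity of s' gives the tridiagonal system
  2·m_0 + 8·m_1 + 2·m_2 = 6(Δ_1 - Δ_0) = -78
  2·m_1 + 6·m_2 + 1·m_3 = 6(Δ_2 - Δ_1) = 129
Clamped end conditions give two more equations: 2h_0·m_0 + h_0·m_1 = 6(Δ_0 - s'(0)) = 45 and h_2·m_2 + 2h_2·m_3 = 6(s'(5) - Δ_2) = -90.
Forward elimination and back-substitution give m_0 = 559/23, m_1 = -1201/46, m_2 = 946/23, m_3 = -1508/23.
On [4, 5], s(t) = -6 + 258/23·(t - 4) + 473/23·(t - 4)² - 409/23·(t - 4)³.
With (t - 4) = 3/4: s(19/4) = 9537/1472.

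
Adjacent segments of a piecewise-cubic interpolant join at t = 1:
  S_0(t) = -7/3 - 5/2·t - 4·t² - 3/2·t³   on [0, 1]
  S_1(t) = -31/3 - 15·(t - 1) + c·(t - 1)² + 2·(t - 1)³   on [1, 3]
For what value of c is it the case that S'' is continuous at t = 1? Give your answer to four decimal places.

S_0''(t) = -8 - 9·t, so S_0''(1) = -17. On the right, S_1''(1) = 2c, so c = -17/2.

-8.5000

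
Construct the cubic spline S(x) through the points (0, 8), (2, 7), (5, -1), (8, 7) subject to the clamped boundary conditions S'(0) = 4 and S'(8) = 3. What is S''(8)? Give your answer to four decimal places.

With m_i denoting the second derivative at x_i, h_i = 2, 3, 3, and Δ_i = (y_(i+1) − y_i)/h_i = -1/2, -8/3, 8/3:
  2·m_0 + 10·m_1 + 3·m_2 = 6(Δ_1 - Δ_0) = -13
  3·m_1 + 12·m_2 + 3·m_3 = 6(Δ_2 - Δ_1) = 32
Clamped end conditions give two more equations: 2h_0·m_0 + h_0·m_1 = 6(Δ_0 - S'(0)) = -27 and h_2·m_2 + 2h_2·m_3 = 6(S'(8) - Δ_2) = 2.
Hence m_0 = -237/38, m_1 = -39/38, m_2 = 185/57, m_3 = -49/38.

-1.2895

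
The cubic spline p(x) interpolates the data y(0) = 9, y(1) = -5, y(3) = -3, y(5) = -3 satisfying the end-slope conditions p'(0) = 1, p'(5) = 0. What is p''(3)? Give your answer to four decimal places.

Write σ_i for p''(x_i). With h_i = 1, 2, 2 and divided differences Δ_i = -14, 1, 0, the continuity of p' gives the tridiagonal system
  1·σ_0 + 6·σ_1 + 2·σ_2 = 6(Δ_1 - Δ_0) = 90
  2·σ_1 + 8·σ_2 + 2·σ_3 = 6(Δ_2 - Δ_1) = -6
Clamped end conditions give two more equations: 2h_0·σ_0 + h_0·σ_1 = 6(Δ_0 - p'(0)) = -90 and h_2·σ_2 + 2h_2·σ_3 = 6(p'(5) - Δ_2) = 0.
Forward elimination and back-substitution give σ_0 = -1354/23, σ_1 = 638/23, σ_2 = -202/23, σ_3 = 101/23.

-8.7826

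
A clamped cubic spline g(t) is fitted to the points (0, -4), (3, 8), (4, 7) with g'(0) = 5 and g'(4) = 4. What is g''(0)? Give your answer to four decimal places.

Let M_i = g''(x_i). Step sizes h_i = 3, 1; slopes of the chords Δ_i = (y_(i+1) - y_i)/h_i = 4, -1.
  3·M_0 + 8·M_1 + 1·M_2 = 6(Δ_1 - Δ_0) = -30
Clamped end conditions give two more equations: 2h_0·M_0 + h_0·M_1 = 6(Δ_0 - g'(0)) = -6 and h_1·M_1 + 2h_1·M_2 = 6(g'(4) - Δ_1) = 30.
Solving the tridiagonal system: M_0 = 5/2, M_1 = -7, M_2 = 37/2.

2.5000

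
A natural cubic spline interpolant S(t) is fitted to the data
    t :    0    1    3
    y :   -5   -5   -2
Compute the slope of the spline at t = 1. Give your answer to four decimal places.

0.5000

Let m_i = S''(x_i). Step sizes h_i = 1, 2; slopes of the chords Δ_i = (y_(i+1) - y_i)/h_i = 0, 3/2.
  1·m_0 + 6·m_1 + 2·m_2 = 6(Δ_1 - Δ_0) = 9
Natural end conditions: m_0 = m_2 = 0.
Solving the tridiagonal system: m_0 = 0, m_1 = 3/2, m_2 = 0.
On [1, 3], S'(t) = b_1 + 2c_1·(t - 1) + 3d_1·(t - 1)² with b_1 = Δ_1 - h_1(2m_1 + m_2)/6 = 1/2, c_1 = m_1/2 = 3/4, d_1 = (m_2 - m_1)/(6h_1) = -1/8. So S'(1) = 1/2.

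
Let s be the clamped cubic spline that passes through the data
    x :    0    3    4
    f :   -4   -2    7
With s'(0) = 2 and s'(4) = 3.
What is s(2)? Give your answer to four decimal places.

-6.0741

With M_i denoting the second derivative at x_i, h_i = 3, 1, and Δ_i = (y_(i+1) − y_i)/h_i = 2/3, 9:
  3·M_0 + 8·M_1 + 1·M_2 = 6(Δ_1 - Δ_0) = 50
Clamped end conditions give two more equations: 2h_0·M_0 + h_0·M_1 = 6(Δ_0 - s'(0)) = -8 and h_1·M_1 + 2h_1·M_2 = 6(s'(4) - Δ_1) = -36.
Forward elimination and back-substitution give M_0 = -22/3, M_1 = 12, M_2 = -24.
On [0, 3], s(x) = -4 + 2·x - 11/3·x² + 29/27·x³.
With x = 2: s(2) = -164/27.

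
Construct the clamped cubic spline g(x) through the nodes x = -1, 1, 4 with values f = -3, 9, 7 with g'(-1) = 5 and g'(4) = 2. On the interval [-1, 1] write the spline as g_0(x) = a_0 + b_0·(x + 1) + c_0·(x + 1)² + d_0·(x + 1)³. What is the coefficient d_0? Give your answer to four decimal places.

Write σ_i for g''(x_i). With h_i = 2, 3 and divided differences Δ_i = 6, -2/3, the continuity of g' gives the tridiagonal system
  2·σ_0 + 10·σ_1 + 3·σ_2 = 6(Δ_1 - Δ_0) = -40
Clamped end conditions give two more equations: 2h_0·σ_0 + h_0·σ_1 = 6(Δ_0 - g'(-1)) = 6 and h_1·σ_1 + 2h_1·σ_2 = 6(g'(4) - Δ_1) = 16.
Solving: σ_0 = 49/10, σ_1 = -34/5, σ_2 = 91/15.
On [-1, 1], with g_0(x) = a_0 + b_0·(x + 1) + c_0·(x + 1)² + d_0·(x + 1)³: c_0 = σ_0/2 = 49/20, d_0 = (σ_1 - σ_0)/(6h_0) = -39/40, b_0 = Δ_0 - h_0(2σ_0 + σ_1)/6 = 5.

-0.9750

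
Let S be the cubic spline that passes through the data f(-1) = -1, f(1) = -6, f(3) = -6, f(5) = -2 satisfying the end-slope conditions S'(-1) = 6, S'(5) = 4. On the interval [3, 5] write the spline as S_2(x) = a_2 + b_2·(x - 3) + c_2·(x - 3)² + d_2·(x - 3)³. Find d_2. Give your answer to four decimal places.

With σ_i denoting the second derivative at x_i, h_i = 2, 2, 2, and Δ_i = (y_(i+1) − y_i)/h_i = -5/2, 0, 2:
  2·σ_0 + 8·σ_1 + 2·σ_2 = 6(Δ_1 - Δ_0) = 15
  2·σ_1 + 8·σ_2 + 2·σ_3 = 6(Δ_2 - Δ_1) = 12
Clamped end conditions give two more equations: 2h_0·σ_0 + h_0·σ_1 = 6(Δ_0 - S'(-1)) = -51 and h_2·σ_2 + 2h_2·σ_3 = 6(S'(5) - Δ_2) = 12.
Forward elimination and back-substitution give σ_0 = -473/30, σ_1 = 181/30, σ_2 = -13/15, σ_3 = 103/30.
On [3, 5], with S_2(x) = a_2 + b_2·(x - 3) + c_2·(x - 3)² + d_2·(x - 3)³: c_2 = σ_2/2 = -13/30, d_2 = (σ_3 - σ_2)/(6h_2) = 43/120, b_2 = Δ_2 - h_2(2σ_2 + σ_3)/6 = 43/30.

0.3583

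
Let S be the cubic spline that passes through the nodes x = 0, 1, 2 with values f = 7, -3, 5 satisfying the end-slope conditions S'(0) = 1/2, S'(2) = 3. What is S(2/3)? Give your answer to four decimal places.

Write M_i for S''(x_i). With h_i = 1, 1 and divided differences Δ_i = -10, 8, the continuity of S' gives the tridiagonal system
  1·M_0 + 4·M_1 + 1·M_2 = 6(Δ_1 - Δ_0) = 108
Clamped end conditions give two more equations: 2h_0·M_0 + h_0·M_1 = 6(Δ_0 - S'(0)) = -63 and h_1·M_1 + 2h_1·M_2 = 6(S'(2) - Δ_1) = -30.
Solving the tridiagonal system: M_0 = -229/4, M_1 = 103/2, M_2 = -163/4.
On [0, 1], S(x) = 7 + 1/2·x - 229/8·x² + 145/8·x³.
With x = 2/3: S(2/3) = -1/54.

-0.0185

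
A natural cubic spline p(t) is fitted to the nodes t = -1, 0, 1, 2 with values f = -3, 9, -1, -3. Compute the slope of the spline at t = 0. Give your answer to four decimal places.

-0.8000

With M_i denoting the second derivative at x_i, h_i = 1, 1, 1, and Δ_i = (y_(i+1) − y_i)/h_i = 12, -10, -2:
  1·M_0 + 4·M_1 + 1·M_2 = 6(Δ_1 - Δ_0) = -132
  1·M_1 + 4·M_2 + 1·M_3 = 6(Δ_2 - Δ_1) = 48
Natural end conditions: M_0 = M_3 = 0.
Solving: M_0 = 0, M_1 = -192/5, M_2 = 108/5, M_3 = 0.
On [0, 1], p'(t) = b_1 + 2c_1·t + 3d_1·t² with b_1 = Δ_1 - h_1(2M_1 + M_2)/6 = -4/5, c_1 = M_1/2 = -96/5, d_1 = (M_2 - M_1)/(6h_1) = 10. So p'(0) = -4/5.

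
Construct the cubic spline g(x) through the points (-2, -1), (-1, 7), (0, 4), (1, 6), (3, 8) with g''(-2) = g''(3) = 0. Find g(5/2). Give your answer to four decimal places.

8.0015

Put M_i = g'' at the i-th knot. Here h = (1, 1, 1, 2) and Δ = (8, -3, 2, 1), so the interior equations h_(i-1)·M_(i-1) + 2(h_(i-1)+h_i)·M_i + h_i·M_(i+1) = 6(Δ_i − Δ_(i-1)) read
  1·M_0 + 4·M_1 + 1·M_2 = 6(Δ_1 - Δ_0) = -66
  1·M_1 + 4·M_2 + 1·M_3 = 6(Δ_2 - Δ_1) = 30
  1·M_2 + 6·M_3 + 2·M_4 = 6(Δ_3 - Δ_2) = -6
Natural end conditions: M_0 = M_4 = 0.
Solving the tridiagonal system: M_0 = 0, M_1 = -852/43, M_2 = 570/43, M_3 = -138/43, M_4 = 0.
On [1, 3], g(x) = 6 + 135/43·(x - 1) - 69/43·(x - 1)² + 23/86·(x - 1)³.
With (x - 1) = 3/2: g(5/2) = 5505/688.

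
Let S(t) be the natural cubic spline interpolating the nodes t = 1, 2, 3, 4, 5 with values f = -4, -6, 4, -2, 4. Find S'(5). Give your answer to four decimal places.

10.5714

Write M_i for S''(x_i). With h_i = 1, 1, 1, 1 and divided differences Δ_i = -2, 10, -6, 6, the continuity of S' gives the tridiagonal system
  1·M_0 + 4·M_1 + 1·M_2 = 6(Δ_1 - Δ_0) = 72
  1·M_1 + 4·M_2 + 1·M_3 = 6(Δ_2 - Δ_1) = -96
  1·M_2 + 4·M_3 + 1·M_4 = 6(Δ_3 - Δ_2) = 72
Natural end conditions: M_0 = M_4 = 0.
Hence M_0 = 0, M_1 = 192/7, M_2 = -264/7, M_3 = 192/7, M_4 = 0.
On [4, 5], S'(t) = b_3 + 2c_3·(t - 4) + 3d_3·(t - 4)² with b_3 = Δ_3 - h_3(2M_3 + M_4)/6 = -22/7, c_3 = M_3/2 = 96/7, d_3 = (M_4 - M_3)/(6h_3) = -32/7. So S'(5) = 74/7.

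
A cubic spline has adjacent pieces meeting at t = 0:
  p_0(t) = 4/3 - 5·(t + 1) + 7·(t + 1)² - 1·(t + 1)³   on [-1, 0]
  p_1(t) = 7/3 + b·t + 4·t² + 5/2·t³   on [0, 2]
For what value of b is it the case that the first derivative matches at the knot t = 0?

6

p_0'(t) = -5 + 14·(t + 1) - 3·(t + 1)², so p_0'(0) = 6. On the right, p_1'(0) = b, so b = 6.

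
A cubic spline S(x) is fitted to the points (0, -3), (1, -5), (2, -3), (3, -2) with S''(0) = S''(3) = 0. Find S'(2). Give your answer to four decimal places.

Let m_i = S''(x_i). Step sizes h_i = 1, 1, 1; slopes of the chords Δ_i = (y_(i+1) - y_i)/h_i = -2, 2, 1.
  1·m_0 + 4·m_1 + 1·m_2 = 6(Δ_1 - Δ_0) = 24
  1·m_1 + 4·m_2 + 1·m_3 = 6(Δ_2 - Δ_1) = -6
Natural end conditions: m_0 = m_3 = 0.
Solving the tridiagonal system: m_0 = 0, m_1 = 34/5, m_2 = -16/5, m_3 = 0.
On [2, 3], S'(x) = b_2 + 2c_2·(x - 2) + 3d_2·(x - 2)² with b_2 = Δ_2 - h_2(2m_2 + m_3)/6 = 31/15, c_2 = m_2/2 = -8/5, d_2 = (m_3 - m_2)/(6h_2) = 8/15. So S'(2) = 31/15.

2.0667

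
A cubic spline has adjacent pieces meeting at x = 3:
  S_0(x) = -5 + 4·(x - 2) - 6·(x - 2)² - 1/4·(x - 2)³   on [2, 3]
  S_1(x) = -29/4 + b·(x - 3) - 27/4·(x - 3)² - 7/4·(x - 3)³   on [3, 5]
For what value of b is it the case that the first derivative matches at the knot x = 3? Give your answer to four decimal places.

S_0'(x) = 4 - 12·(x - 2) - 3/4·(x - 2)², so S_0'(3) = -35/4. On the right, S_1'(3) = b, so b = -35/4.

-8.7500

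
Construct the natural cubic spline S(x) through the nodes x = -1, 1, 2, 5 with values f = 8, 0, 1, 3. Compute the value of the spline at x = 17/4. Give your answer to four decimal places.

2.8142

Let σ_i = S''(x_i). Step sizes h_i = 2, 1, 3; slopes of the chords Δ_i = (y_(i+1) - y_i)/h_i = -4, 1, 2/3.
  2·σ_0 + 6·σ_1 + 1·σ_2 = 6(Δ_1 - Δ_0) = 30
  1·σ_1 + 8·σ_2 + 3·σ_3 = 6(Δ_2 - Δ_1) = -2
Natural end conditions: σ_0 = σ_3 = 0.
Forward elimination and back-substitution give σ_0 = 0, σ_1 = 242/47, σ_2 = -42/47, σ_3 = 0.
On [2, 5], S(x) = 1 + 220/141·(x - 2) - 21/47·(x - 2)² + 7/141·(x - 2)³.
With (x - 2) = 9/4: S(17/4) = 8465/3008.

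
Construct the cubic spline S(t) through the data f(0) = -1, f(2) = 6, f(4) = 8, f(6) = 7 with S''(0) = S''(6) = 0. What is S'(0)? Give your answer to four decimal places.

4.0667

Let M_i = S''(x_i). Step sizes h_i = 2, 2, 2; slopes of the chords Δ_i = (y_(i+1) - y_i)/h_i = 7/2, 1, -1/2.
  2·M_0 + 8·M_1 + 2·M_2 = 6(Δ_1 - Δ_0) = -15
  2·M_1 + 8·M_2 + 2·M_3 = 6(Δ_2 - Δ_1) = -9
Natural end conditions: M_0 = M_3 = 0.
Hence M_0 = 0, M_1 = -17/10, M_2 = -7/10, M_3 = 0.
On [0, 2], S'(t) = b_0 + 2c_0·t + 3d_0·t² with b_0 = Δ_0 - h_0(2M_0 + M_1)/6 = 61/15, c_0 = M_0/2 = 0, d_0 = (M_1 - M_0)/(6h_0) = -17/120. So S'(0) = 61/15.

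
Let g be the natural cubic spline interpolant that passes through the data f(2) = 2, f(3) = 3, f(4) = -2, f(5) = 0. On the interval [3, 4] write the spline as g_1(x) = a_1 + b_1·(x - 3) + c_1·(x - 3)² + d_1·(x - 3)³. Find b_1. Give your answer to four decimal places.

-3.1333

Put m_i = g'' at the i-th knot. Here h = (1, 1, 1) and Δ = (1, -5, 2), so the interior equations h_(i-1)·m_(i-1) + 2(h_(i-1)+h_i)·m_i + h_i·m_(i+1) = 6(Δ_i − Δ_(i-1)) read
  1·m_0 + 4·m_1 + 1·m_2 = 6(Δ_1 - Δ_0) = -36
  1·m_1 + 4·m_2 + 1·m_3 = 6(Δ_2 - Δ_1) = 42
Natural end conditions: m_0 = m_3 = 0.
Forward elimination and back-substitution give m_0 = 0, m_1 = -62/5, m_2 = 68/5, m_3 = 0.
On [3, 4], with g_1(x) = a_1 + b_1·(x - 3) + c_1·(x - 3)² + d_1·(x - 3)³: c_1 = m_1/2 = -31/5, d_1 = (m_2 - m_1)/(6h_1) = 13/3, b_1 = Δ_1 - h_1(2m_1 + m_2)/6 = -47/15.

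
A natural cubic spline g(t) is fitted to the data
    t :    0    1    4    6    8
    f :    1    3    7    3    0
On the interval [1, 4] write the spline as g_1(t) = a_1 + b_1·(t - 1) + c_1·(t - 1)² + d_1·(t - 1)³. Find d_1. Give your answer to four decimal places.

Let m_i = g''(x_i). Step sizes h_i = 1, 3, 2, 2; slopes of the chords Δ_i = (y_(i+1) - y_i)/h_i = 2, 4/3, -2, -3/2.
  1·m_0 + 8·m_1 + 3·m_2 = 6(Δ_1 - Δ_0) = -4
  3·m_1 + 10·m_2 + 2·m_3 = 6(Δ_2 - Δ_1) = -20
  2·m_2 + 8·m_3 + 2·m_4 = 6(Δ_3 - Δ_2) = 3
Natural end conditions: m_0 = m_4 = 0.
Solving the tridiagonal system: m_0 = 0, m_1 = 97/268, m_2 = -154/67, m_3 = 509/536, m_4 = 0.
On [1, 4], with g_1(t) = a_1 + b_1·(t - 1) + c_1·(t - 1)² + d_1·(t - 1)³: c_1 = m_1/2 = 97/536, d_1 = (m_2 - m_1)/(6h_1) = -713/4824, b_1 = Δ_1 - h_1(2m_1 + m_2)/6 = 1705/804.

-0.1478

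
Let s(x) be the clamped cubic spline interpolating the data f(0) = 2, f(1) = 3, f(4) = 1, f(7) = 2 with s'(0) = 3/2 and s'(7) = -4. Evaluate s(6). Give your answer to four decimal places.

Put m_i = s'' at the i-th knot. Here h = (1, 3, 3) and Δ = (1, -2/3, 1/3), so the interior equations h_(i-1)·m_(i-1) + 2(h_(i-1)+h_i)·m_i + h_i·m_(i+1) = 6(Δ_i − Δ_(i-1)) read
  1·m_0 + 8·m_1 + 3·m_2 = 6(Δ_1 - Δ_0) = -10
  3·m_1 + 12·m_2 + 3·m_3 = 6(Δ_2 - Δ_1) = 6
Clamped end conditions give two more equations: 2h_0·m_0 + h_0·m_1 = 6(Δ_0 - s'(0)) = -3 and h_2·m_2 + 2h_2·m_3 = 6(s'(7) - Δ_2) = -26.
Solving: m_0 = -14/31, m_1 = -65/31, m_2 = 224/93, m_3 = -515/93.
On [4, 7], s(x) = 1 + 43/62·(x - 4) + 112/93·(x - 4)² - 739/1674·(x - 4)³.
With (x - 4) = 2: s(6) = 3074/837.

3.6726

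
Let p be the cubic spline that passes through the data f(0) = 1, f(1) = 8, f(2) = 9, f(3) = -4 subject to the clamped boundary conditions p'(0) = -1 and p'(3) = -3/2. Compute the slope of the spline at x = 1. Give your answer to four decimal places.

8.9667

Write m_i for p''(x_i). With h_i = 1, 1, 1 and divided differences Δ_i = 7, 1, -13, the continuity of p' gives the tridiagonal system
  1·m_0 + 4·m_1 + 1·m_2 = 6(Δ_1 - Δ_0) = -36
  1·m_1 + 4·m_2 + 1·m_3 = 6(Δ_2 - Δ_1) = -84
Clamped end conditions give two more equations: 2h_0·m_0 + h_0·m_1 = 6(Δ_0 - p'(0)) = 48 and h_2·m_2 + 2h_2·m_3 = 6(p'(3) - Δ_2) = 69.
Forward elimination and back-substitution give m_0 = 421/15, m_1 = -122/15, m_2 = -473/15, m_3 = 754/15.
On [1, 2], p'(x) = b_1 + 2c_1·(x - 1) + 3d_1·(x - 1)² with b_1 = Δ_1 - h_1(2m_1 + m_2)/6 = 269/30, c_1 = m_1/2 = -61/15, d_1 = (m_2 - m_1)/(6h_1) = -39/10. So p'(1) = 269/30.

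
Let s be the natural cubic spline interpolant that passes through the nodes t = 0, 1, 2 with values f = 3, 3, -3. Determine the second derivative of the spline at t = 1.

-9

Write M_i for s''(x_i). With h_i = 1, 1 and divided differences Δ_i = 0, -6, the continuity of s' gives the tridiagonal system
  1·M_0 + 4·M_1 + 1·M_2 = 6(Δ_1 - Δ_0) = -36
Natural end conditions: M_0 = M_2 = 0.
Solving the tridiagonal system: M_0 = 0, M_1 = -9, M_2 = 0.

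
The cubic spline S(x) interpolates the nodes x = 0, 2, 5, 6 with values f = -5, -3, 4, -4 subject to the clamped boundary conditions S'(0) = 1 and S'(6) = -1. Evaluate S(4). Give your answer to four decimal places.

6.6410

Let M_i = S''(x_i). Step sizes h_i = 2, 3, 1; slopes of the chords Δ_i = (y_(i+1) - y_i)/h_i = 1, 7/3, -8.
  2·M_0 + 10·M_1 + 3·M_2 = 6(Δ_1 - Δ_0) = 8
  3·M_1 + 8·M_2 + 1·M_3 = 6(Δ_2 - Δ_1) = -62
Clamped end conditions give two more equations: 2h_0·M_0 + h_0·M_1 = 6(Δ_0 - S'(0)) = 0 and h_2·M_2 + 2h_2·M_3 = 6(S'(6) - Δ_2) = 42.
Solving: M_0 = -103/39, M_1 = 206/39, M_2 = -514/39, M_3 = 1076/39.
On [2, 5], S(x) = -3 + 142/39·(x - 2) + 103/39·(x - 2)² - 40/39·(x - 2)³.
With (x - 2) = 2: S(4) = 259/39.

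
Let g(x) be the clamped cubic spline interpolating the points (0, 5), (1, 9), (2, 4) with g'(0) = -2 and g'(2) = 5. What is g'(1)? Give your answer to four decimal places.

Put σ_i = g'' at the i-th knot. Here h = (1, 1) and Δ = (4, -5), so the interior equations h_(i-1)·σ_(i-1) + 2(h_(i-1)+h_i)·σ_i + h_i·σ_(i+1) = 6(Δ_i − Δ_(i-1)) read
  1·σ_0 + 4·σ_1 + 1·σ_2 = 6(Δ_1 - Δ_0) = -54
Clamped end conditions give two more equations: 2h_0·σ_0 + h_0·σ_1 = 6(Δ_0 - g'(0)) = 36 and h_1·σ_1 + 2h_1·σ_2 = 6(g'(2) - Δ_1) = 60.
Solving: σ_0 = 35, σ_1 = -34, σ_2 = 47.
On [1, 2], g'(x) = b_1 + 2c_1·(x - 1) + 3d_1·(x - 1)² with b_1 = Δ_1 - h_1(2σ_1 + σ_2)/6 = -3/2, c_1 = σ_1/2 = -17, d_1 = (σ_2 - σ_1)/(6h_1) = 27/2. So g'(1) = -3/2.

-1.5000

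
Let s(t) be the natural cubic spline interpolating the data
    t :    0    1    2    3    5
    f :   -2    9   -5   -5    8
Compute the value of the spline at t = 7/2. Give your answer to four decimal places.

-2.0018

With M_i denoting the second derivative at x_i, h_i = 1, 1, 1, 2, and Δ_i = (y_(i+1) − y_i)/h_i = 11, -14, 0, 13/2:
  1·M_0 + 4·M_1 + 1·M_2 = 6(Δ_1 - Δ_0) = -150
  1·M_1 + 4·M_2 + 1·M_3 = 6(Δ_2 - Δ_1) = 84
  1·M_2 + 6·M_3 + 2·M_4 = 6(Δ_3 - Δ_2) = 39
Natural end conditions: M_0 = M_4 = 0.
Forward elimination and back-substitution give M_0 = 0, M_1 = -3915/86, M_2 = 1380/43, M_3 = 99/86, M_4 = 0.
On [3, 5], s(t) = -5 + 493/86·(t - 3) + 99/172·(t - 3)² - 33/344·(t - 3)³.
With (t - 3) = 1/2: s(7/2) = -5509/2752.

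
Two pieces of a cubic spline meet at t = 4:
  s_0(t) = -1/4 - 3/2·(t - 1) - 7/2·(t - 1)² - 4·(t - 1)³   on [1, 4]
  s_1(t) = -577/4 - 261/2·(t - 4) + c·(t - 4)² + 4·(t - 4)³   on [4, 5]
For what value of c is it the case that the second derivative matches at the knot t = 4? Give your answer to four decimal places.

s_0''(t) = -7 - 24·(t - 1), so s_0''(4) = -79. On the right, s_1''(4) = 2c, so c = -79/2.

-39.5000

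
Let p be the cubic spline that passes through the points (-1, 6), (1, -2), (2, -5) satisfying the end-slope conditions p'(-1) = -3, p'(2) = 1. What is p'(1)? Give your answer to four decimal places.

Write M_i for p''(x_i). With h_i = 2, 1 and divided differences Δ_i = -4, -3, the continuity of p' gives the tridiagonal system
  2·M_0 + 6·M_1 + 1·M_2 = 6(Δ_1 - Δ_0) = 6
Clamped end conditions give two more equations: 2h_0·M_0 + h_0·M_1 = 6(Δ_0 - p'(-1)) = -6 and h_1·M_1 + 2h_1·M_2 = 6(p'(2) - Δ_1) = 24.
Forward elimination and back-substitution give M_0 = -7/6, M_1 = -2/3, M_2 = 37/3.
On [1, 2], p'(x) = b_1 + 2c_1·(x - 1) + 3d_1·(x - 1)² with b_1 = Δ_1 - h_1(2M_1 + M_2)/6 = -29/6, c_1 = M_1/2 = -1/3, d_1 = (M_2 - M_1)/(6h_1) = 13/6. So p'(1) = -29/6.

-4.8333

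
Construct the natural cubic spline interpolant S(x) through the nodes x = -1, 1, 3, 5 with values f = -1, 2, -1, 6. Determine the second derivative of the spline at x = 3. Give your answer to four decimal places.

With M_i denoting the second derivative at x_i, h_i = 2, 2, 2, and Δ_i = (y_(i+1) − y_i)/h_i = 3/2, -3/2, 7/2:
  2·M_0 + 8·M_1 + 2·M_2 = 6(Δ_1 - Δ_0) = -18
  2·M_1 + 8·M_2 + 2·M_3 = 6(Δ_2 - Δ_1) = 30
Natural end conditions: M_0 = M_3 = 0.
Forward elimination and back-substitution give M_0 = 0, M_1 = -17/5, M_2 = 23/5, M_3 = 0.

4.6000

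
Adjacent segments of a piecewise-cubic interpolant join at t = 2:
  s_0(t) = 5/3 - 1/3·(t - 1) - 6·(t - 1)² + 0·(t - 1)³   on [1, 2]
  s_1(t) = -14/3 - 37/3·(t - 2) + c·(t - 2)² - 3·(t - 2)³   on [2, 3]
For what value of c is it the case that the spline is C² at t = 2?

s_0''(t) = -12 + 0·(t - 1), so s_0''(2) = -12. On the right, s_1''(2) = 2c, so c = -6.

-6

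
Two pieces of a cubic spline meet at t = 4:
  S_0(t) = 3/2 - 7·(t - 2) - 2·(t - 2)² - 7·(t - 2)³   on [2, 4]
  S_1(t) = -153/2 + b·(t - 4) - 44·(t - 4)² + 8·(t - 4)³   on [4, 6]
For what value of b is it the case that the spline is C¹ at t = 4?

-99

S_0'(t) = -7 - 4·(t - 2) - 21·(t - 2)², so S_0'(4) = -99. On the right, S_1'(4) = b, so b = -99.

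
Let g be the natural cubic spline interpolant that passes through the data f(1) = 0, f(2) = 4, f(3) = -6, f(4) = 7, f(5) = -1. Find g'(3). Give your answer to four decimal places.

Write M_i for g''(x_i). With h_i = 1, 1, 1, 1 and divided differences Δ_i = 4, -10, 13, -8, the continuity of g' gives the tridiagonal system
  1·M_0 + 4·M_1 + 1·M_2 = 6(Δ_1 - Δ_0) = -84
  1·M_1 + 4·M_2 + 1·M_3 = 6(Δ_2 - Δ_1) = 138
  1·M_2 + 4·M_3 + 1·M_4 = 6(Δ_3 - Δ_2) = -126
Natural end conditions: M_0 = M_4 = 0.
Hence M_0 = 0, M_1 = -969/28, M_2 = 381/7, M_3 = -1263/28, M_4 = 0.
On [3, 4], g'(x) = b_2 + 2c_2·(x - 3) + 3d_2·(x - 3)² with b_2 = Δ_2 - h_2(2M_2 + M_3)/6 = 19/8, c_2 = M_2/2 = 381/14, d_2 = (M_3 - M_2)/(6h_2) = -929/56. So g'(3) = 19/8.

2.3750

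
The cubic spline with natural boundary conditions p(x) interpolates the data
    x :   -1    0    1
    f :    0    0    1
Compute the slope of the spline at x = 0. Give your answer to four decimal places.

0.5000

Let M_i = p''(x_i). Step sizes h_i = 1, 1; slopes of the chords Δ_i = (y_(i+1) - y_i)/h_i = 0, 1.
  1·M_0 + 4·M_1 + 1·M_2 = 6(Δ_1 - Δ_0) = 6
Natural end conditions: M_0 = M_2 = 0.
Solving the tridiagonal system: M_0 = 0, M_1 = 3/2, M_2 = 0.
On [0, 1], p'(x) = b_1 + 2c_1·x + 3d_1·x² with b_1 = Δ_1 - h_1(2M_1 + M_2)/6 = 1/2, c_1 = M_1/2 = 3/4, d_1 = (M_2 - M_1)/(6h_1) = -1/4. So p'(0) = 1/2.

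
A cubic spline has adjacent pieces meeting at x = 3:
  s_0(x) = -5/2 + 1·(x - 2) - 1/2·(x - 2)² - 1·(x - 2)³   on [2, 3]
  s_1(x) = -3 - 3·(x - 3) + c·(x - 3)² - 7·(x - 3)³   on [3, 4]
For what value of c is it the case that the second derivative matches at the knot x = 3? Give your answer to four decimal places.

s_0''(x) = -1 - 6·(x - 2), so s_0''(3) = -7. On the right, s_1''(3) = 2c, so c = -7/2.

-3.5000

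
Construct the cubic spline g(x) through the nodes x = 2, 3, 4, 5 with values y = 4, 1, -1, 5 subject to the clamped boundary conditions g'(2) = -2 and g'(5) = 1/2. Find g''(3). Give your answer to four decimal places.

-2.9333

With m_i denoting the second derivative at x_i, h_i = 1, 1, 1, and Δ_i = (y_(i+1) − y_i)/h_i = -3, -2, 6:
  1·m_0 + 4·m_1 + 1·m_2 = 6(Δ_1 - Δ_0) = 6
  1·m_1 + 4·m_2 + 1·m_3 = 6(Δ_2 - Δ_1) = 48
Clamped end conditions give two more equations: 2h_0·m_0 + h_0·m_1 = 6(Δ_0 - g'(2)) = -6 and h_2·m_2 + 2h_2·m_3 = 6(g'(5) - Δ_2) = -33.
Solving: m_0 = -23/15, m_1 = -44/15, m_2 = 289/15, m_3 = -392/15.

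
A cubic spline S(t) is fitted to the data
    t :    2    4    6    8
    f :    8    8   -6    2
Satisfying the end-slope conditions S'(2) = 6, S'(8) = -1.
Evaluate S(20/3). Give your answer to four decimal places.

-3.8765

Let m_i = S''(x_i). Step sizes h_i = 2, 2, 2; slopes of the chords Δ_i = (y_(i+1) - y_i)/h_i = 0, -7, 4.
  2·m_0 + 8·m_1 + 2·m_2 = 6(Δ_1 - Δ_0) = -42
  2·m_1 + 8·m_2 + 2·m_3 = 6(Δ_2 - Δ_1) = 66
Clamped end conditions give two more equations: 2h_0·m_0 + h_0·m_1 = 6(Δ_0 - S'(2)) = -36 and h_2·m_2 + 2h_2·m_3 = 6(S'(8) - Δ_2) = -30.
Solving: m_0 = -16/3, m_1 = -22/3, m_2 = 41/3, m_3 = -43/3.
On [6, 8], S(t) = -6 - 1/3·(t - 6) + 41/6·(t - 6)² - 7/3·(t - 6)³.
With (t - 6) = 2/3: S(20/3) = -314/81.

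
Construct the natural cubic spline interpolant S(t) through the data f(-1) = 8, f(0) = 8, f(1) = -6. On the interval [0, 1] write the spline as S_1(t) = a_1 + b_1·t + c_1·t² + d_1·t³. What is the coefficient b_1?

Let M_i = S''(x_i). Step sizes h_i = 1, 1; slopes of the chords Δ_i = (y_(i+1) - y_i)/h_i = 0, -14.
  1·M_0 + 4·M_1 + 1·M_2 = 6(Δ_1 - Δ_0) = -84
Natural end conditions: M_0 = M_2 = 0.
Solving the tridiagonal system: M_0 = 0, M_1 = -21, M_2 = 0.
On [0, 1], with S_1(t) = a_1 + b_1·t + c_1·t² + d_1·t³: c_1 = M_1/2 = -21/2, d_1 = (M_2 - M_1)/(6h_1) = 7/2, b_1 = Δ_1 - h_1(2M_1 + M_2)/6 = -7.

-7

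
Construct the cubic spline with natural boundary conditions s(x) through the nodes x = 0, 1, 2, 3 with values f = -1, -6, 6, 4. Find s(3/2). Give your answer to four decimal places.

With M_i denoting the second derivative at x_i, h_i = 1, 1, 1, and Δ_i = (y_(i+1) − y_i)/h_i = -5, 12, -2:
  1·M_0 + 4·M_1 + 1·M_2 = 6(Δ_1 - Δ_0) = 102
  1·M_1 + 4·M_2 + 1·M_3 = 6(Δ_2 - Δ_1) = -84
Natural end conditions: M_0 = M_3 = 0.
Solving the tridiagonal system: M_0 = 0, M_1 = 164/5, M_2 = -146/5, M_3 = 0.
On [1, 2], s(x) = -6 + 89/15·(x - 1) + 82/5·(x - 1)² - 31/3·(x - 1)³.
With (x - 1) = 1/2: s(3/2) = -9/40.

-0.2250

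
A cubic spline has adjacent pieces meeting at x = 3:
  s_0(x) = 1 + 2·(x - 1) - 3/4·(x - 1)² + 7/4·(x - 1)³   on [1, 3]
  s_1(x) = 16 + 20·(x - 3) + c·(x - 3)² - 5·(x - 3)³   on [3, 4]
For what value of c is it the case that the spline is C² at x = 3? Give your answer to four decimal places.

9.7500

s_0''(x) = -3/2 + 21/2·(x - 1), so s_0''(3) = 39/2. On the right, s_1''(3) = 2c, so c = 39/4.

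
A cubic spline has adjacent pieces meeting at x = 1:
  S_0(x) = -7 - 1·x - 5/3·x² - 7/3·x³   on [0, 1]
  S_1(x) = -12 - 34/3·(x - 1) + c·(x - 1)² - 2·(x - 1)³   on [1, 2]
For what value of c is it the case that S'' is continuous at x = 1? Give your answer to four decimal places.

S_0''(x) = -10/3 - 14·x, so S_0''(1) = -52/3. On the right, S_1''(1) = 2c, so c = -26/3.

-8.6667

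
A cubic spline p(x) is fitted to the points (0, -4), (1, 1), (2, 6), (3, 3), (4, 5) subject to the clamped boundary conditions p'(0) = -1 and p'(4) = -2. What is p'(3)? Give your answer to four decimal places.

-0.1429

Put m_i = p'' at the i-th knot. Here h = (1, 1, 1, 1) and Δ = (5, 5, -3, 2), so the interior equations h_(i-1)·m_(i-1) + 2(h_(i-1)+h_i)·m_i + h_i·m_(i+1) = 6(Δ_i − Δ_(i-1)) read
  1·m_0 + 4·m_1 + 1·m_2 = 6(Δ_1 - Δ_0) = 0
  1·m_1 + 4·m_2 + 1·m_3 = 6(Δ_2 - Δ_1) = -48
  1·m_2 + 4·m_3 + 1·m_4 = 6(Δ_3 - Δ_2) = 30
Clamped end conditions give two more equations: 2h_0·m_0 + h_0·m_1 = 6(Δ_0 - p'(0)) = 36 and h_3·m_3 + 2h_3·m_4 = 6(p'(4) - Δ_3) = -24.
Solving: m_0 = 128/7, m_1 = -4/7, m_2 = -16, m_3 = 116/7, m_4 = -142/7.
On [3, 4], p'(x) = b_3 + 2c_3·(x - 3) + 3d_3·(x - 3)² with b_3 = Δ_3 - h_3(2m_3 + m_4)/6 = -1/7, c_3 = m_3/2 = 58/7, d_3 = (m_4 - m_3)/(6h_3) = -43/7. So p'(3) = -1/7.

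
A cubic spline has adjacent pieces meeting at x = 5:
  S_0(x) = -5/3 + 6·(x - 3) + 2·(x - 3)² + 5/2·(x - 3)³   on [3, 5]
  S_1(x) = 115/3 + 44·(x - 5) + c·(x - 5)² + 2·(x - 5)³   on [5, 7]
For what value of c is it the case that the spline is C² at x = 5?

17

S_0''(x) = 4 + 15·(x - 3), so S_0''(5) = 34. On the right, S_1''(5) = 2c, so c = 17.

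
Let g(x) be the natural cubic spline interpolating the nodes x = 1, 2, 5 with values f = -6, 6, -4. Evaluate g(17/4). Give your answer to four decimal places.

2.5430

Let m_i = g''(x_i). Step sizes h_i = 1, 3; slopes of the chords Δ_i = (y_(i+1) - y_i)/h_i = 12, -10/3.
  1·m_0 + 8·m_1 + 3·m_2 = 6(Δ_1 - Δ_0) = -92
Natural end conditions: m_0 = m_2 = 0.
Solving the tridiagonal system: m_0 = 0, m_1 = -23/2, m_2 = 0.
On [2, 5], g(x) = 6 + 49/6·(x - 2) - 23/4·(x - 2)² + 23/36·(x - 2)³.
With (x - 2) = 9/4: g(17/4) = 651/256.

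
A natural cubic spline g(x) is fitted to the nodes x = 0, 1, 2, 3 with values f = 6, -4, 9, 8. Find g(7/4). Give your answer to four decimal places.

Write M_i for g''(x_i). With h_i = 1, 1, 1 and divided differences Δ_i = -10, 13, -1, the continuity of g' gives the tridiagonal system
  1·M_0 + 4·M_1 + 1·M_2 = 6(Δ_1 - Δ_0) = 138
  1·M_1 + 4·M_2 + 1·M_3 = 6(Δ_2 - Δ_1) = -84
Natural end conditions: M_0 = M_3 = 0.
Solving the tridiagonal system: M_0 = 0, M_1 = 212/5, M_2 = -158/5, M_3 = 0.
On [1, 2], g(x) = -4 + 62/15·(x - 1) + 106/5·(x - 1)² - 37/3·(x - 1)³.
With (x - 1) = 3/4: g(7/4) = 1863/320.

5.8219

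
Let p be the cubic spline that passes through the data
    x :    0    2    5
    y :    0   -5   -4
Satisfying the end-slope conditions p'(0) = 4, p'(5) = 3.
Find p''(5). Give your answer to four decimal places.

0.7667

Put m_i = p'' at the i-th knot. Here h = (2, 3) and Δ = (-5/2, 1/3), so the interior equations h_(i-1)·m_(i-1) + 2(h_(i-1)+h_i)·m_i + h_i·m_(i+1) = 6(Δ_i − Δ_(i-1)) read
  2·m_0 + 10·m_1 + 3·m_2 = 6(Δ_1 - Δ_0) = 17
Clamped end conditions give two more equations: 2h_0·m_0 + h_0·m_1 = 6(Δ_0 - p'(0)) = -39 and h_1·m_1 + 2h_1·m_2 = 6(p'(5) - Δ_1) = 16.
Solving: m_0 = -233/20, m_1 = 19/5, m_2 = 23/30.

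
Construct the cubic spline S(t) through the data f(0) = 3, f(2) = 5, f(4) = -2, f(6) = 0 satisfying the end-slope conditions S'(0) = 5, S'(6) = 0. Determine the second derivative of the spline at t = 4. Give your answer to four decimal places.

5.3333

Write M_i for S''(x_i). With h_i = 2, 2, 2 and divided differences Δ_i = 1, -7/2, 1, the continuity of S' gives the tridiagonal system
  2·M_0 + 8·M_1 + 2·M_2 = 6(Δ_1 - Δ_0) = -27
  2·M_1 + 8·M_2 + 2·M_3 = 6(Δ_2 - Δ_1) = 27
Clamped end conditions give two more equations: 2h_0·M_0 + h_0·M_1 = 6(Δ_0 - S'(0)) = -24 and h_2·M_2 + 2h_2·M_3 = 6(S'(6) - Δ_2) = -6.
Hence M_0 = -25/6, M_1 = -11/3, M_2 = 16/3, M_3 = -25/6.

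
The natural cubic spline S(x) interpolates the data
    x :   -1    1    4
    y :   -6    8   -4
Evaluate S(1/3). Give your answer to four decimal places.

With M_i denoting the second derivative at x_i, h_i = 2, 3, and Δ_i = (y_(i+1) − y_i)/h_i = 7, -4:
  2·M_0 + 10·M_1 + 3·M_2 = 6(Δ_1 - Δ_0) = -66
Natural end conditions: M_0 = M_2 = 0.
Hence M_0 = 0, M_1 = -33/5, M_2 = 0.
On [-1, 1], S(x) = -6 + 46/5·(x + 1) + 0·(x + 1)² - 11/20·(x + 1)³.
With (x + 1) = 4/3: S(1/3) = 134/27.

4.9630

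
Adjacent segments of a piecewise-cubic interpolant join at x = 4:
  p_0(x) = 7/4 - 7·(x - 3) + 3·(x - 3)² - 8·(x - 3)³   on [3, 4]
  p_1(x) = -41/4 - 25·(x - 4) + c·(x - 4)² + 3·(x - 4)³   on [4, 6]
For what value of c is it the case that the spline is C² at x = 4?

p_0''(x) = 6 - 48·(x - 3), so p_0''(4) = -42. On the right, p_1''(4) = 2c, so c = -21.

-21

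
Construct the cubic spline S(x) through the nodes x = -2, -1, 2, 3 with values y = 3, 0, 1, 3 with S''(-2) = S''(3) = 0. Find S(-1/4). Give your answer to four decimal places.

Write M_i for S''(x_i). With h_i = 1, 3, 1 and divided differences Δ_i = -3, 1/3, 2, the continuity of S' gives the tridiagonal system
  1·M_0 + 8·M_1 + 3·M_2 = 6(Δ_1 - Δ_0) = 20
  3·M_1 + 8·M_2 + 1·M_3 = 6(Δ_2 - Δ_1) = 10
Natural end conditions: M_0 = M_3 = 0.
Hence M_0 = 0, M_1 = 26/11, M_2 = 4/11, M_3 = 0.
On [-1, 2], S(x) = 0 - 73/33·(x + 1) + 13/11·(x + 1)² - 1/9·(x + 1)³.
With (x + 1) = 3/4: S(-1/4) = -733/704.

-1.0412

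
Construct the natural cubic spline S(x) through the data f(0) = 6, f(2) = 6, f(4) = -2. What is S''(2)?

Put m_i = S'' at the i-th knot. Here h = (2, 2) and Δ = (0, -4), so the interior equations h_(i-1)·m_(i-1) + 2(h_(i-1)+h_i)·m_i + h_i·m_(i+1) = 6(Δ_i − Δ_(i-1)) read
  2·m_0 + 8·m_1 + 2·m_2 = 6(Δ_1 - Δ_0) = -24
Natural end conditions: m_0 = m_2 = 0.
Forward elimination and back-substitution give m_0 = 0, m_1 = -3, m_2 = 0.

-3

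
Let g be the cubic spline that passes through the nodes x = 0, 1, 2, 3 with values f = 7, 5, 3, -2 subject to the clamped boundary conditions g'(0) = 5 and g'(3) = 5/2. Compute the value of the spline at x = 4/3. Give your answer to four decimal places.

4.4222

With σ_i denoting the second derivative at x_i, h_i = 1, 1, 1, and Δ_i = (y_(i+1) − y_i)/h_i = -2, -2, -5:
  1·σ_0 + 4·σ_1 + 1·σ_2 = 6(Δ_1 - Δ_0) = 0
  1·σ_1 + 4·σ_2 + 1·σ_3 = 6(Δ_2 - Δ_1) = -18
Clamped end conditions give two more equations: 2h_0·σ_0 + h_0·σ_1 = 6(Δ_0 - g'(0)) = -42 and h_2·σ_2 + 2h_2·σ_3 = 6(g'(3) - Δ_2) = 45.
Hence σ_0 = -391/15, σ_1 = 152/15, σ_2 = -217/15, σ_3 = 446/15.
On [1, 2], g(x) = 5 - 89/30·(x - 1) + 76/15·(x - 1)² - 41/10·(x - 1)³.
With (x - 1) = 1/3: g(4/3) = 199/45.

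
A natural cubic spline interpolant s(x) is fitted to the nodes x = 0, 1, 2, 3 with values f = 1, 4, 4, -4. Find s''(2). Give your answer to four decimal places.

With σ_i denoting the second derivative at x_i, h_i = 1, 1, 1, and Δ_i = (y_(i+1) − y_i)/h_i = 3, 0, -8:
  1·σ_0 + 4·σ_1 + 1·σ_2 = 6(Δ_1 - Δ_0) = -18
  1·σ_1 + 4·σ_2 + 1·σ_3 = 6(Δ_2 - Δ_1) = -48
Natural end conditions: σ_0 = σ_3 = 0.
Forward elimination and back-substitution give σ_0 = 0, σ_1 = -8/5, σ_2 = -58/5, σ_3 = 0.

-11.6000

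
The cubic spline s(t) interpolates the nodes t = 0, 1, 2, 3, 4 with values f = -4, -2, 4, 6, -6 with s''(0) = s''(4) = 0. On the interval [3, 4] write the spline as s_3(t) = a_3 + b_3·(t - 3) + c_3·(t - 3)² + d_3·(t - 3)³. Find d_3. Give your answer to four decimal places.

With m_i denoting the second derivative at x_i, h_i = 1, 1, 1, 1, and Δ_i = (y_(i+1) − y_i)/h_i = 2, 6, 2, -12:
  1·m_0 + 4·m_1 + 1·m_2 = 6(Δ_1 - Δ_0) = 24
  1·m_1 + 4·m_2 + 1·m_3 = 6(Δ_2 - Δ_1) = -24
  1·m_2 + 4·m_3 + 1·m_4 = 6(Δ_3 - Δ_2) = -84
Natural end conditions: m_0 = m_4 = 0.
Hence m_0 = 0, m_1 = 93/14, m_2 = -18/7, m_3 = -285/14, m_4 = 0.
On [3, 4], with s_3(t) = a_3 + b_3·(t - 3) + c_3·(t - 3)² + d_3·(t - 3)³: c_3 = m_3/2 = -285/28, d_3 = (m_4 - m_3)/(6h_3) = 95/28, b_3 = Δ_3 - h_3(2m_3 + m_4)/6 = -73/14.

3.3929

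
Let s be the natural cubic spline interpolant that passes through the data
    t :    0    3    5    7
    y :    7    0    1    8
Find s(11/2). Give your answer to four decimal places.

Write m_i for s''(x_i). With h_i = 3, 2, 2 and divided differences Δ_i = -7/3, 1/2, 7/2, the continuity of s' gives the tridiagonal system
  3·m_0 + 10·m_1 + 2·m_2 = 6(Δ_1 - Δ_0) = 17
  2·m_1 + 8·m_2 + 2·m_3 = 6(Δ_2 - Δ_1) = 18
Natural end conditions: m_0 = m_3 = 0.
Hence m_0 = 0, m_1 = 25/19, m_2 = 73/38, m_3 = 0.
On [5, 7], s(t) = 1 + 253/114·(t - 5) + 73/76·(t - 5)² - 73/456·(t - 5)³.
With (t - 5) = 1/2: s(11/2) = 2833/1216.

2.3298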